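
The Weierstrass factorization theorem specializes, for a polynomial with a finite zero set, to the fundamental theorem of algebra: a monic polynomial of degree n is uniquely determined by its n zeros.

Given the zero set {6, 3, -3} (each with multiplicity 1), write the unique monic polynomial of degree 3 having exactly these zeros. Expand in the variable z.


The polynomial is p(z) = ∏_{α ∈ S} (z − α), where S = {6, 3, -3}.
Expanding the product yields: p(z) = z^3 -6·z^2 -9·z + 54.
The resulting polynomial has degree 3 and real coefficients as required.

p(z) = z^3 -6·z^2 -9·z + 54.


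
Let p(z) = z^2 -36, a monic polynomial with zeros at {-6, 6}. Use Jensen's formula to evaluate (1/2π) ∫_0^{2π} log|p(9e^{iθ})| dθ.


Zeros: -6, 6; r = 9.
Inside |z| < r: -6, 6. Outside (|z| ≥ r): ∅.
p(0) = -36, so log|p(0)| = log(36) = 3.5835.
Apply Jensen: I(r) = log|p(0)| + Σ_k log(r/|z_k|), summed over zeros inside |z| < r.
  log(r/|z_k|) for z_k = -6: log(9/6) = 0.4055
  log(r/|z_k|) for z_k = 6: log(9/6) = 0.4055
Sum over inside zeros: 0.8109.
I(r) = log|p(0)| + (inside sum) = 3.5835 + 0.8109 = 4.3944.
Closed form (all zeros inside, monic): I(r) = n·log(r) = 2·log(9) = 4.3944. ✓

I(r) ≈ 4.3944.


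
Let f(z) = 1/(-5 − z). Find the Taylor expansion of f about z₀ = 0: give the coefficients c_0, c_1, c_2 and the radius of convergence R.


Let w = z − z₀, so z = z₀ + w.
Then -5 − z = -5 − (z₀ + w) = (-5 − z₀) − w = -5 − w.
f(z) = 1/(-5 − w) = (1/(-5)) · 1/(1 − w/(-5)) = Σ_{n≥0} w^n / (-5)^(n+1).
So c_n = 1/(-5)^(n+1):
  c_0 = 1/(-5)^1 = -1/5.
  c_1 = 1/(-5)^2 = 1/25.
  c_2 = 1/(-5)^3 = -1/125.
The series is valid for |w/d| < 1, i.e. |z − z₀| < |d|.
Radius of convergence: R = |-5 − z₀| = |-5| = 5 (distance from z₀ to the singularity z = -5).

c_0 = -1/5, c_1 = 1/25, c_2 = -1/125; R = 5.


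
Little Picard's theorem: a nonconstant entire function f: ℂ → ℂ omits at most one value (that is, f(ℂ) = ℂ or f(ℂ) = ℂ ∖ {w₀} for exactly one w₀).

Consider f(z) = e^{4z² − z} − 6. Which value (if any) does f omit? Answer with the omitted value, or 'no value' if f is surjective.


Little Picard bounds the complement of f(ℂ) to at most one point.
The exponent g(z) = 4z² − z is a nonconstant polynomial, hence surjective onto ℂ. So e^{g(z)} takes every value in {e^w : w ∈ ℂ} = ℂ ∖ {0}. Adding -6 shifts the range to ℂ ∖ {-6}. f omits exactly -6.

Omitted value: -6.


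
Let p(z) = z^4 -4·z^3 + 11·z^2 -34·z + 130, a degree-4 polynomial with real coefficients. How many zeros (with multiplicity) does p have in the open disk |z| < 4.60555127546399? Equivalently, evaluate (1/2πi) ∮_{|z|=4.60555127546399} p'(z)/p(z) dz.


The zeros of p are: (-1 + 3i), (-1 - 3i), (3 + 2i), (3 - 2i).
Their magnitudes are: 3.162, 3.162, 3.606, 3.606.
Zeros with |z| < R = 4.60555127546399: (-1 + 3i), (-1 - 3i), (3 + 2i), (3 - 2i).
Count = 4.
By the argument principle, (1/2πi) ∮_{|z|=R} p'(z)/p(z) dz equals exactly this count.

Number of zeros inside |z| < 4.60555127546399: 4.


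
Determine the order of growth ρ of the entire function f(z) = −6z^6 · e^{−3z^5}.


M(r) = max_{|z|=r} |-6|·|z|^6·|e^{−3z^5}| = 6·r^6 · e^{3r^5} (the factors attain their maxima compatibly on |z|=r). Then log M(r) = log 6 + 6·log r + 3r^5, dominated by the last term, so log log M(r) ~ 5·log r. The polynomial factor -6z^6 contributes only a log r term and does not affect the order. ρ = 5.
Therefore ρ = 5.

Order ρ = 5.


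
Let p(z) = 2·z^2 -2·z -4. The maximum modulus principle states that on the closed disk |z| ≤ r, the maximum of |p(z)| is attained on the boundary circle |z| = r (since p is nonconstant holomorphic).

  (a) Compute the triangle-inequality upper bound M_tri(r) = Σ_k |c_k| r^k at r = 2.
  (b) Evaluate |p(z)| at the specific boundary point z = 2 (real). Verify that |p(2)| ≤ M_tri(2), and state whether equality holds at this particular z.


Coefficients: c_0 = -4, c_1 = -2, c_2 = 2. Radius r = 2.
Part (a). Triangle bound: M_tri(r) = Σ_k |c_k| r^k
  = |-4|·2^0 + |-2|·2^1 + |2|·2^2
  = 4 + 4 + 8 = 16.
This bounds M(r) := max_{|z|=r} |p(z)| from above; equality holds iff all terms c_k z^k can be made to align in phase at a single z on |z|=r.
Part (b). At z = 2 (real, on the circle |z| = r):
  p(2) = (-4)·2^0 + (-2)·2^1 + (2)·2^2 = 0.
  |p(2)| = 0.
Check: |p(2)| = 0 ≤ 16 = M_tri(2). ✓ Equality does not hold at z = 2 (the coefficients have mixed signs, so the terms do not all align in phase there).

M_tri(2) = 16; |p(2)| = 0; equality at z=2: no.


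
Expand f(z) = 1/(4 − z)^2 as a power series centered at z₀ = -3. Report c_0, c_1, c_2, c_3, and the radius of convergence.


Let w = z − z₀, so z = z₀ + w.
Then 4 − z = 4 − (z₀ + w) = (4 − z₀) − w = 7 − w.
f(z) = 1/(7 − w)^2 = (1/(7)^2) · (1 − w/(7))^{−2}.
By the binomial series (1−u)^{−2} = Σ_{n≥0} C(n+1, 1) u^n for |u|<1, with u = w/(7):
  c_n = C(n+1, 1) / (7)^(n+2).
  c_0 = 1/(7)^2 = 1/49.
  c_1 = 2/(7)^3 = 2/343.
  c_2 = 3/(7)^4 = 3/2401.
  c_3 = 4/(7)^5 = 4/16807.
The series is valid for |w/d| < 1, i.e. |z − z₀| < |d|.
Radius of convergence: R = |4 − z₀| = |7| = 7 (distance from z₀ to the singularity z = 4).

c_0 = 1/49, c_1 = 2/343, c_2 = 3/2401, c_3 = 4/16807; R = 7.


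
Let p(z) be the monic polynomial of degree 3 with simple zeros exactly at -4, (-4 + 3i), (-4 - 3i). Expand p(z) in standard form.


The polynomial is p(z) = ∏_{α ∈ S} (z − α), where S = {-4, (-4 + 3i), (-4 - 3i)}.
Expanding the product yields: p(z) = z^3 + 12·z^2 + 57·z + 100.
Note conjugate pairs combine to real quadratics: (z − (-4+3i))(z − (-4−3i)) = z² + 8z + 25.
The resulting polynomial has degree 3 and real coefficients as required.

p(z) = z^3 + 12·z^2 + 57·z + 100.


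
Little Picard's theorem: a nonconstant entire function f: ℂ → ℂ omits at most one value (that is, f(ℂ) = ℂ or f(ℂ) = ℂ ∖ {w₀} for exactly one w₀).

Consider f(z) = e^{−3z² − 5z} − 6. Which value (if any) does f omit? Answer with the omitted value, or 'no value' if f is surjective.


Little Picard bounds the complement of f(ℂ) to at most one point.
The exponent g(z) = −3z² − 5z is a nonconstant polynomial, hence surjective onto ℂ. So e^{g(z)} takes every value in {e^w : w ∈ ℂ} = ℂ ∖ {0}. Adding -6 shifts the range to ℂ ∖ {-6}. f omits exactly -6.

Omitted value: -6.


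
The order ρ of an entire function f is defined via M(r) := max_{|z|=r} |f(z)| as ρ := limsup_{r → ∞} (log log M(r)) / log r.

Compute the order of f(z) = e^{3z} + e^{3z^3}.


Each summand is entire of order 1 and 3 respectively (as in the single-exponential case). The order of a sum is at most the max of the orders, so ρ ≤ 3. For the lower bound: on |z|=r choose arg z so that 3z^3 is real positive; then |e^{3z^3}| = e^{3r^3} while |e^{3z}| ≤ e^{3r^1} = o(e^{3r^3}). So |f| ≥ e^{3r^3}(1 − o(1)) and ρ ≥ 3. Hence ρ = max(1, 3) = 3.
Therefore ρ = 3.

Order ρ = 3.


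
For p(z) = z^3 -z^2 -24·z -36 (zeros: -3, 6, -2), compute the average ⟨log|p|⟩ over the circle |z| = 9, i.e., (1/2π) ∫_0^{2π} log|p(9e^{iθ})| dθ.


Zeros: -3, -2, 6; r = 9.
Inside |z| < r: -3, -2, 6. Outside (|z| ≥ r): ∅.
p(0) = -36, so log|p(0)| = log(36) = 3.5835.
Apply Jensen: I(r) = log|p(0)| + Σ_k log(r/|z_k|), summed over zeros inside |z| < r.
  log(r/|z_k|) for z_k = -3: log(9/3) = 1.0986
  log(r/|z_k|) for z_k = 6: log(9/6) = 0.4055
  log(r/|z_k|) for z_k = -2: log(9/2) = 1.5041
Sum over inside zeros: 3.0082.
I(r) = log|p(0)| + (inside sum) = 3.5835 + 3.0082 = 6.5917.
Closed form (all zeros inside, monic): I(r) = n·log(r) = 3·log(9) = 6.5917. ✓

I(r) ≈ 6.5917.


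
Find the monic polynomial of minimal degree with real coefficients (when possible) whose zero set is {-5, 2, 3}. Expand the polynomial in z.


The polynomial is p(z) = ∏_{α ∈ S} (z − α), where S = {-5, 2, 3}.
Expanding the product yields: p(z) = z^3 -19·z + 30.
The resulting polynomial has degree 3 and real coefficients as required.

p(z) = z^3 -19·z + 30.


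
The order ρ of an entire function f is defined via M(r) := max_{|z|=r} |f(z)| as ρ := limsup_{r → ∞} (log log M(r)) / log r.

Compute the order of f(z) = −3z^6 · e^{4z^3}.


M(r) = max_{|z|=r} |-3|·|z|^6·|e^{4z^3}| = 3·r^6 · e^{4r^3} (the factors attain their maxima compatibly on |z|=r). Then log M(r) = log 3 + 6·log r + 4r^3, dominated by the last term, so log log M(r) ~ 3·log r. The polynomial factor -3z^6 contributes only a log r term and does not affect the order. ρ = 3.
Therefore ρ = 3.

Order ρ = 3.


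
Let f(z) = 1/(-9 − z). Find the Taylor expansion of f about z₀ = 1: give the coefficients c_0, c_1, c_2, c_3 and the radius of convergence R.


Let w = z − z₀, so z = z₀ + w.
Then -9 − z = -9 − (z₀ + w) = (-9 − z₀) − w = -10 − w.
f(z) = 1/(-10 − w) = (1/(-10)) · 1/(1 − w/(-10)) = Σ_{n≥0} w^n / (-10)^(n+1).
So c_n = 1/(-10)^(n+1):
  c_0 = 1/(-10)^1 = -1/10.
  c_1 = 1/(-10)^2 = 1/100.
  c_2 = 1/(-10)^3 = -1/1000.
  c_3 = 1/(-10)^4 = 1/10000.
The series is valid for |w/d| < 1, i.e. |z − z₀| < |d|.
Radius of convergence: R = |-9 − z₀| = |-10| = 10 (distance from z₀ to the singularity z = -9).

c_0 = -1/10, c_1 = 1/100, c_2 = -1/1000, c_3 = 1/10000; R = 10.


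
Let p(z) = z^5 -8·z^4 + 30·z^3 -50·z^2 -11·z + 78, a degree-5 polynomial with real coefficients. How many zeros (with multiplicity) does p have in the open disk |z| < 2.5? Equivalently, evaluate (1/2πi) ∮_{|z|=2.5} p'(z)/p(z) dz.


The zeros of p are: -1, (2 + 3i), (2 - 3i), 3, 2.
Their magnitudes are: 1, 3.606, 3.606, 3, 2.
Zeros with |z| < R = 2.5: -1, 2.
Count = 2.
By the argument principle, (1/2πi) ∮_{|z|=R} p'(z)/p(z) dz equals exactly this count.

Number of zeros inside |z| < 2.5: 2.


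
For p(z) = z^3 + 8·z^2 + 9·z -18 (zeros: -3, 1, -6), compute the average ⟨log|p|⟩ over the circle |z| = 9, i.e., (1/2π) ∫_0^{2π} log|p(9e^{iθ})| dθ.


Zeros: -6, -3, 1; r = 9.
Inside |z| < r: -6, -3, 1. Outside (|z| ≥ r): ∅.
p(0) = -18, so log|p(0)| = log(18) = 2.8904.
Apply Jensen: I(r) = log|p(0)| + Σ_k log(r/|z_k|), summed over zeros inside |z| < r.
  log(r/|z_k|) for z_k = -3: log(9/3) = 1.0986
  log(r/|z_k|) for z_k = 1: log(9/1) = 2.1972
  log(r/|z_k|) for z_k = -6: log(9/6) = 0.4055
Sum over inside zeros: 3.7013.
I(r) = log|p(0)| + (inside sum) = 2.8904 + 3.7013 = 6.5917.
Closed form (all zeros inside, monic): I(r) = n·log(r) = 3·log(9) = 6.5917. ✓

I(r) ≈ 6.5917.


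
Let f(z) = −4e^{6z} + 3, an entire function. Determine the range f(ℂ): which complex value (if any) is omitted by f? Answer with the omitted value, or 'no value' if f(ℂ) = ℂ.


Little Picard bounds the complement of f(ℂ) to at most one point.
e^{6z} is never zero on ℂ, so -4·e^{6z} takes every value in ℂ ∖ {0}. Adding 3 shifts the range to ℂ ∖ {3}. Thus f omits exactly the value 3.

Omitted value: 3.


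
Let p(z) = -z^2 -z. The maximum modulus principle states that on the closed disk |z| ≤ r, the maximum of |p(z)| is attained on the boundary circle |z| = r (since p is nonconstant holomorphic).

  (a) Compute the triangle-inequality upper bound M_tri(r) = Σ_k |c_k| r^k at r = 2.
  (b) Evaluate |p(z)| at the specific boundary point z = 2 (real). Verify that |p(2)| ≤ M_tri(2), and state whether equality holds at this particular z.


Coefficients: c_0 = 0, c_1 = -1, c_2 = -1. Radius r = 2.
Part (a). Triangle bound: M_tri(r) = Σ_k |c_k| r^k
  = |0|·2^0 + |-1|·2^1 + |-1|·2^2
  = 0 + 2 + 4 = 6.
This bounds M(r) := max_{|z|=r} |p(z)| from above; equality holds iff all terms c_k z^k can be made to align in phase at a single z on |z|=r.
Part (b). At z = 2 (real, on the circle |z| = r):
  p(2) = (0)·2^0 + (-1)·2^1 + (-1)·2^2 = -6.
  |p(2)| = 6.
Since all nonzero coefficients share the same sign, |p(2)| = 6 = M_tri(2); the triangle bound is attained at z = 2, so in fact M(r) = 6.

M_tri(2) = 6; |p(2)| = 6; equality at z=2: yes.


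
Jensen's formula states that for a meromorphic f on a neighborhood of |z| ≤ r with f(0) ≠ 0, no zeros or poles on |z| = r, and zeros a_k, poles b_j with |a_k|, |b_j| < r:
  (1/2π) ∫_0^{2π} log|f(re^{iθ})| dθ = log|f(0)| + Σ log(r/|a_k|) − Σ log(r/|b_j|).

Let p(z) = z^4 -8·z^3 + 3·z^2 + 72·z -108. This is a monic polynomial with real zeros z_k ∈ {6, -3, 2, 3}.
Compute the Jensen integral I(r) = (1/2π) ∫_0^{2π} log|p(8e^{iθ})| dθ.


Zeros: -3, 2, 3, 6; r = 8.
Inside |z| < r: -3, 2, 3, 6. Outside (|z| ≥ r): ∅.
p(0) = -108, so log|p(0)| = log(108) = 4.6821.
Apply Jensen: I(r) = log|p(0)| + Σ_k log(r/|z_k|), summed over zeros inside |z| < r.
  log(r/|z_k|) for z_k = 6: log(8/6) = 0.2877
  log(r/|z_k|) for z_k = -3: log(8/3) = 0.9808
  log(r/|z_k|) for z_k = 2: log(8/2) = 1.3863
  log(r/|z_k|) for z_k = 3: log(8/3) = 0.9808
Sum over inside zeros: 3.6356.
I(r) = log|p(0)| + (inside sum) = 4.6821 + 3.6356 = 8.3178.
Closed form (all zeros inside, monic): I(r) = n·log(r) = 4·log(8) = 8.3178. ✓

I(r) ≈ 8.3178.


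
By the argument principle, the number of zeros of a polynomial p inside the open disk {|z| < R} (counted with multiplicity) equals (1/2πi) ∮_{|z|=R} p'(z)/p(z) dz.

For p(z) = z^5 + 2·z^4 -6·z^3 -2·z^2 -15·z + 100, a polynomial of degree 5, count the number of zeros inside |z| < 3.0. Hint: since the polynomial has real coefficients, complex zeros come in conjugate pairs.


The zeros of p are: -4, (-1 + 2i), (-1 - 2i), (2 + 1i), (2 - 1i).
Their magnitudes are: 4, 2.236, 2.236, 2.236, 2.236.
Zeros with |z| < R = 3.0: (-1 + 2i), (-1 - 2i), (2 + 1i), (2 - 1i).
Count = 4.
By the argument principle, (1/2πi) ∮_{|z|=R} p'(z)/p(z) dz equals exactly this count.

Number of zeros inside |z| < 3.0: 4.


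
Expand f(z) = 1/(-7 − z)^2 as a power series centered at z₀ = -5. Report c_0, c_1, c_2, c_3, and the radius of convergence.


Let w = z − z₀, so z = z₀ + w.
Then -7 − z = -7 − (z₀ + w) = (-7 − z₀) − w = -2 − w.
f(z) = 1/(-2 − w)^2 = (1/(-2)^2) · (1 − w/(-2))^{−2}.
By the binomial series (1−u)^{−2} = Σ_{n≥0} C(n+1, 1) u^n for |u|<1, with u = w/(-2):
  c_n = C(n+1, 1) / (-2)^(n+2).
  c_0 = 1/(-2)^2 = 1/4.
  c_1 = 2/(-2)^3 = -1/4.
  c_2 = 3/(-2)^4 = 3/16.
  c_3 = 4/(-2)^5 = -1/8.
The series is valid for |w/d| < 1, i.e. |z − z₀| < |d|.
Radius of convergence: R = |-7 − z₀| = |-2| = 2 (distance from z₀ to the singularity z = -7).

c_0 = 1/4, c_1 = -1/4, c_2 = 3/16, c_3 = -1/8; R = 2.


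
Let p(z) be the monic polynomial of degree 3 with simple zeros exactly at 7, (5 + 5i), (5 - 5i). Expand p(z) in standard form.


The polynomial is p(z) = ∏_{α ∈ S} (z − α), where S = {7, (5 + 5i), (5 - 5i)}.
Expanding the product yields: p(z) = z^3 -17·z^2 + 120·z -350.
Note conjugate pairs combine to real quadratics: (z − (5+5i))(z − (5−5i)) = z² − 10z + 50.
The resulting polynomial has degree 3 and real coefficients as required.

p(z) = z^3 -17·z^2 + 120·z -350.


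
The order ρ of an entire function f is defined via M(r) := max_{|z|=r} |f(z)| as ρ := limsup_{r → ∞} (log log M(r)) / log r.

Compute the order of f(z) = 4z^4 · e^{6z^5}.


M(r) = max_{|z|=r} |4|·|z|^4·|e^{6z^5}| = 4·r^4 · e^{6r^5} (the factors attain their maxima compatibly on |z|=r). Then log M(r) = log 4 + 4·log r + 6r^5, dominated by the last term, so log log M(r) ~ 5·log r. The polynomial factor 4z^4 contributes only a log r term and does not affect the order. ρ = 5.
Therefore ρ = 5.

Order ρ = 5.


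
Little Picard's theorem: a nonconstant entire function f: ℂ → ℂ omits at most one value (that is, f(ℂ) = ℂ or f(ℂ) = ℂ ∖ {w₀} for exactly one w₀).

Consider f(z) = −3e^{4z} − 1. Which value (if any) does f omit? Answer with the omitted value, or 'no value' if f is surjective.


Little Picard bounds the complement of f(ℂ) to at most one point.
e^{4z} is never zero on ℂ, so -3·e^{4z} takes every value in ℂ ∖ {0}. Adding -1 shifts the range to ℂ ∖ {-1}. Thus f omits exactly the value -1.

Omitted value: -1.


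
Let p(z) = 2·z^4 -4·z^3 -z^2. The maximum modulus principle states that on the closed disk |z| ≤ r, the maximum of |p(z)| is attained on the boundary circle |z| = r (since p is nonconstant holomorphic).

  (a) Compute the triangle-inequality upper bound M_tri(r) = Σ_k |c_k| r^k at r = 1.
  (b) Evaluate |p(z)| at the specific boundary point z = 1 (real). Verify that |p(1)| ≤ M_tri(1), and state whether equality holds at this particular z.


Coefficients: c_0 = 0, c_1 = 0, c_2 = -1, c_3 = -4, c_4 = 2. Radius r = 1.
Part (a). Triangle bound: M_tri(r) = Σ_k |c_k| r^k
  = |0|·1^0 + |0|·1^1 + |-1|·1^2 + |-4|·1^3 + |2|·1^4
  = 0 + 0 + 1 + 4 + 2 = 7.
This bounds M(r) := max_{|z|=r} |p(z)| from above; equality holds iff all terms c_k z^k can be made to align in phase at a single z on |z|=r.
Part (b). At z = 1 (real, on the circle |z| = r):
  p(1) = (0)·1^0 + (0)·1^1 + (-1)·1^2 + (-4)·1^3 + (2)·1^4 = -3.
  |p(1)| = 3.
Check: |p(1)| = 3 ≤ 7 = M_tri(1). ✓ Equality does not hold at z = 1 (the coefficients have mixed signs, so the terms do not all align in phase there).

M_tri(1) = 7; |p(1)| = 3; equality at z=1: no.


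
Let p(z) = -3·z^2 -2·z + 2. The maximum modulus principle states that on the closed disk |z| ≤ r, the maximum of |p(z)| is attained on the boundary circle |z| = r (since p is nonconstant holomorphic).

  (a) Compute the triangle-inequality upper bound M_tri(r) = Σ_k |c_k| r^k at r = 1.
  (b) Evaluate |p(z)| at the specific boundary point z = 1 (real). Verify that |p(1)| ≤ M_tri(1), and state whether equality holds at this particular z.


Coefficients: c_0 = 2, c_1 = -2, c_2 = -3. Radius r = 1.
Part (a). Triangle bound: M_tri(r) = Σ_k |c_k| r^k
  = |2|·1^0 + |-2|·1^1 + |-3|·1^2
  = 2 + 2 + 3 = 7.
This bounds M(r) := max_{|z|=r} |p(z)| from above; equality holds iff all terms c_k z^k can be made to align in phase at a single z on |z|=r.
Part (b). At z = 1 (real, on the circle |z| = r):
  p(1) = (2)·1^0 + (-2)·1^1 + (-3)·1^2 = -3.
  |p(1)| = 3.
Check: |p(1)| = 3 ≤ 7 = M_tri(1). ✓ Equality does not hold at z = 1 (the coefficients have mixed signs, so the terms do not all align in phase there).

M_tri(1) = 7; |p(1)| = 3; equality at z=1: no.


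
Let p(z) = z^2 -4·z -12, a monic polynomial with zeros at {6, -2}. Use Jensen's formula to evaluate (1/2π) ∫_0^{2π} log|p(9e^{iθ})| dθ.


Zeros: -2, 6; r = 9.
Inside |z| < r: -2, 6. Outside (|z| ≥ r): ∅.
p(0) = -12, so log|p(0)| = log(12) = 2.4849.
Apply Jensen: I(r) = log|p(0)| + Σ_k log(r/|z_k|), summed over zeros inside |z| < r.
  log(r/|z_k|) for z_k = 6: log(9/6) = 0.4055
  log(r/|z_k|) for z_k = -2: log(9/2) = 1.5041
Sum over inside zeros: 1.9095.
I(r) = log|p(0)| + (inside sum) = 2.4849 + 1.9095 = 4.3944.
Closed form (all zeros inside, monic): I(r) = n·log(r) = 2·log(9) = 4.3944. ✓

I(r) ≈ 4.3944.


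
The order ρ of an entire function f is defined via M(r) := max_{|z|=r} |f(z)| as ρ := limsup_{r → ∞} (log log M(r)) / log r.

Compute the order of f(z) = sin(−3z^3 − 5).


Write sin(w) = (e^{iw} ± e^{−iw})/(2 or 2i), so |sin(w)| ≤ e^{|w|}. With w = −3z^3 − 5, |w| ≤ 3r^3 + 5 on |z|=r, giving M(r) ≤ e^{3r^3 + 5} and ρ ≤ 3. For the lower bound, choose z on |z|=r with -3z^3 purely imaginary of modulus 3r^3; then |sin(−3z^3 − 5)| grows like e^{3r^3}/2, so ρ ≥ 3. Hence ρ = 3.
Therefore ρ = 3.

Order ρ = 3.


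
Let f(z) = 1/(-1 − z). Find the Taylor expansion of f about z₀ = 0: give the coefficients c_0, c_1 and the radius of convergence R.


Let w = z − z₀, so z = z₀ + w.
Then -1 − z = -1 − (z₀ + w) = (-1 − z₀) − w = -1 − w.
f(z) = 1/(-1 − w) = (1/(-1)) · 1/(1 − w/(-1)) = Σ_{n≥0} w^n / (-1)^(n+1).
So c_n = 1/(-1)^(n+1):
  c_0 = 1/(-1)^1 = -1.
  c_1 = 1/(-1)^2 = 1.
The series is valid for |w/d| < 1, i.e. |z − z₀| < |d|.
Radius of convergence: R = |-1 − z₀| = |-1| = 1 (distance from z₀ to the singularity z = -1).

c_0 = -1, c_1 = 1; R = 1.


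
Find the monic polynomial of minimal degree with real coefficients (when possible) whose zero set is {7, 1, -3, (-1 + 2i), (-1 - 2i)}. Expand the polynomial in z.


The polynomial is p(z) = ∏_{α ∈ S} (z − α), where S = {7, 1, -3, (-1 + 2i), (-1 - 2i)}.
Expanding the product yields: p(z) = z^5 -3·z^4 -22·z^3 -38·z^2 -43·z + 105.
Note conjugate pairs combine to real quadratics: (z − (-1+2i))(z − (-1−2i)) = z² + 2z + 5.
The resulting polynomial has degree 5 and real coefficients as required.

p(z) = z^5 -3·z^4 -22·z^3 -38·z^2 -43·z + 105.


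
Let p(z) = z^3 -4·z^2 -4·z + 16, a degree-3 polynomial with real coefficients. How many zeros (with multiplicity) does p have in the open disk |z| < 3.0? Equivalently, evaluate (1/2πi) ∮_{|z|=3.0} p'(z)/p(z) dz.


The zeros of p are: 2, 4, -2.
Their magnitudes are: 2, 4, 2.
Zeros with |z| < R = 3.0: 2, -2.
Count = 2.
By the argument principle, (1/2πi) ∮_{|z|=R} p'(z)/p(z) dz equals exactly this count.

Number of zeros inside |z| < 3.0: 2.


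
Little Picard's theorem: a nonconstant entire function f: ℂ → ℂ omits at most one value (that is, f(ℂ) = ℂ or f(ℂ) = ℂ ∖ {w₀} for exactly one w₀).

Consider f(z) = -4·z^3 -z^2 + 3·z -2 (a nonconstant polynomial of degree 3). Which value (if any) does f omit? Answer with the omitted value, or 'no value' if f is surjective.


Little Picard bounds the complement of f(ℂ) to at most one point.
For every w ∈ ℂ, the equation p(z) − w = 0 is a nonconstant polynomial in z and hence has at least one root by the fundamental theorem of algebra. So p is surjective onto ℂ, omitting no value.

Omitted value: no value.


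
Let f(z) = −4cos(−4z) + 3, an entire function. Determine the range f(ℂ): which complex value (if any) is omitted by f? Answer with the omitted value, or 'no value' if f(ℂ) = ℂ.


Little Picard bounds the complement of f(ℂ) to at most one point.
cos is entire and surjective onto ℂ: for every w ∈ ℂ, cos(ζ) = w has a solution ζ ∈ ℂ (e.g., via the complex inverse arccos). With ζ = −4z this gives z = ζ/(-4). Then -4·cos(−4z) takes every value in -4·ℂ = ℂ, and adding 3 is a bijection of ℂ. So f is surjective and omits no value. (Note: only on the real line is cos bounded by [−1, 1].)

Omitted value: no value.


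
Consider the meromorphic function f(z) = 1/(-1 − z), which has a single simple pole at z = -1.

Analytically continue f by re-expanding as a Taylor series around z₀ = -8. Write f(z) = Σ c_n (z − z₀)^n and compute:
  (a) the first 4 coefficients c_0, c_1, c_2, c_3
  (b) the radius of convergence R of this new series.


Let w = z − z₀, so z = z₀ + w.
Then -1 − z = -1 − (z₀ + w) = (-1 − z₀) − w = 7 − w.
f(z) = 1/(7 − w) = (1/(7)) · 1/(1 − w/(7)) = Σ_{n≥0} w^n / (7)^(n+1).
So c_n = 1/(7)^(n+1):
  c_0 = 1/(7)^1 = 1/7.
  c_1 = 1/(7)^2 = 1/49.
  c_2 = 1/(7)^3 = 1/343.
  c_3 = 1/(7)^4 = 1/2401.
The series is valid for |w/d| < 1, i.e. |z − z₀| < |d|.
Radius of convergence: R = |-1 − z₀| = |7| = 7 (distance from z₀ to the singularity z = -1).

c_0 = 1/7, c_1 = 1/49, c_2 = 1/343, c_3 = 1/2401; R = 7.


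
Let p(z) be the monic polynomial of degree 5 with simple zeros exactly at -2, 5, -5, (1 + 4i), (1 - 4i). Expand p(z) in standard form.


The polynomial is p(z) = ∏_{α ∈ S} (z − α), where S = {-2, 5, -5, (1 + 4i), (1 - 4i)}.
Expanding the product yields: p(z) = z^5 -12·z^3 + 34·z^2 -325·z -850.
Note conjugate pairs combine to real quadratics: (z − (1+4i))(z − (1−4i)) = z² − 2z + 17.
The resulting polynomial has degree 5 and real coefficients as required.

p(z) = z^5 -12·z^3 + 34·z^2 -325·z -850.


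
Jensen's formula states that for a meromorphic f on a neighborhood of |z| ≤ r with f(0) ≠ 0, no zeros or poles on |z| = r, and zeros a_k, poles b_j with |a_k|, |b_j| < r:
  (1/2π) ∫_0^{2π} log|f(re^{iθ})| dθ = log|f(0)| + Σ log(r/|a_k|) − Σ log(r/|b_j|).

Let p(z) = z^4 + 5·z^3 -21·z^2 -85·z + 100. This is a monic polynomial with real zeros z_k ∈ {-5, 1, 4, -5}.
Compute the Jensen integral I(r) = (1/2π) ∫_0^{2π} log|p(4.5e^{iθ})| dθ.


Zeros: -5, -5, 1, 4; r = 4.5.
Inside |z| < r: 1, 4. Outside (|z| ≥ r): -5, -5.
p(0) = 100, so log|p(0)| = log(100) = 4.6052.
Apply Jensen: I(r) = log|p(0)| + Σ_k log(r/|z_k|), summed over zeros inside |z| < r.
  log(r/|z_k|) for z_k = 1: log(4.5/1) = 1.5041
  log(r/|z_k|) for z_k = 4: log(4.5/4) = 0.1178
  Outside zeros (-5, -5) contribute nothing to the Jensen sum.
Sum over inside zeros: 1.6219.
I(r) = log|p(0)| + (inside sum) = 4.6052 + 1.6219 = 6.2270.
Note: since some zeros are outside |z| ≤ r, the simplified n·log(r) form does NOT apply — only the inside zeros contribute.

I(r) ≈ 6.2270.


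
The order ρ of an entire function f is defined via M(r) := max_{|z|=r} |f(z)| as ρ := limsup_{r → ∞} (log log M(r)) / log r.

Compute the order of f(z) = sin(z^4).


Write sin(w) = (e^{iw} ± e^{−iw})/(2 or 2i), so |sin(w)| ≤ e^{|w|}. With w = z^4, |w| ≤ 1r^4 + 0 on |z|=r, giving M(r) ≤ e^{1r^4 + 0} and ρ ≤ 4. For the lower bound, choose z on |z|=r with 1z^4 purely imaginary of modulus 1r^4; then |sin(z^4)| grows like e^{1r^4}/2, so ρ ≥ 4. Hence ρ = 4.
Therefore ρ = 4.

Order ρ = 4.


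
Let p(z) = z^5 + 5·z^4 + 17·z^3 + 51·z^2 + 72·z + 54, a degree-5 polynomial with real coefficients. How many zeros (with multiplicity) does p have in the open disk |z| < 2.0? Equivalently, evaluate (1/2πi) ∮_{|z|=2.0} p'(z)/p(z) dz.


The zeros of p are: -3, (-1 + 1i), (-1 - 1i), (0 + 3i), (0 - 3i).
Their magnitudes are: 3, 1.414, 1.414, 3, 3.
Zeros with |z| < R = 2.0: (-1 + 1i), (-1 - 1i).
Count = 2.
By the argument principle, (1/2πi) ∮_{|z|=R} p'(z)/p(z) dz equals exactly this count.

Number of zeros inside |z| < 2.0: 2.


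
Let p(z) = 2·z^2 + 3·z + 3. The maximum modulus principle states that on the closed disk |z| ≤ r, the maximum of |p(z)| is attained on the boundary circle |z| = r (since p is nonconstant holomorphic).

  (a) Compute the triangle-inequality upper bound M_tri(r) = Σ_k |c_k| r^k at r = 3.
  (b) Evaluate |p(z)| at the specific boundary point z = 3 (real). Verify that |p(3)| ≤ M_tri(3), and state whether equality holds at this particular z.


Coefficients: c_0 = 3, c_1 = 3, c_2 = 2. Radius r = 3.
Part (a). Triangle bound: M_tri(r) = Σ_k |c_k| r^k
  = |3|·3^0 + |3|·3^1 + |2|·3^2
  = 3 + 9 + 18 = 30.
This bounds M(r) := max_{|z|=r} |p(z)| from above; equality holds iff all terms c_k z^k can be made to align in phase at a single z on |z|=r.
Part (b). At z = 3 (real, on the circle |z| = r):
  p(3) = (3)·3^0 + (3)·3^1 + (2)·3^2 = 30.
  |p(3)| = 30.
Since all nonzero coefficients share the same sign, |p(3)| = 30 = M_tri(3); the triangle bound is attained at z = 3, so in fact M(r) = 30.

M_tri(3) = 30; |p(3)| = 30; equality at z=3: yes.


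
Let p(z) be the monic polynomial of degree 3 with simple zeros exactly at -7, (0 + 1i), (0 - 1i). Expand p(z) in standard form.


The polynomial is p(z) = ∏_{α ∈ S} (z − α), where S = {-7, (0 + 1i), (0 - 1i)}.
Expanding the product yields: p(z) = z^3 + 7·z^2 + z + 7.
Note conjugate pairs combine to real quadratics: (z − (0+1i))(z − (0−1i)) = z² + 1.
The resulting polynomial has degree 3 and real coefficients as required.

p(z) = z^3 + 7·z^2 + z + 7.


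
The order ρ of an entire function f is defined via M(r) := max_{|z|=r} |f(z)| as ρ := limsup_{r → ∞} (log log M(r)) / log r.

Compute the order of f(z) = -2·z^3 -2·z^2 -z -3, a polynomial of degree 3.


|f(z)| ≤ Σ|c_k|·r^k = O(r^3) as r → ∞. Polynomial growth is O(e^{r^ε}) for every ε > 0 (since r^3/e^{r^ε} → 0), so ρ ≤ ε for all ε > 0, i.e. ρ = 0. Every nonconstant polynomial has order 0.
Therefore ρ = 0.

Order ρ = 0.


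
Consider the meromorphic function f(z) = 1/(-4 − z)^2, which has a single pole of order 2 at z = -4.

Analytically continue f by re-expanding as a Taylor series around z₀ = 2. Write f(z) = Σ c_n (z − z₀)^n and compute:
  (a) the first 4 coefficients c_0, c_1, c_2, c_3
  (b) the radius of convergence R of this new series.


Let w = z − z₀, so z = z₀ + w.
Then -4 − z = -4 − (z₀ + w) = (-4 − z₀) − w = -6 − w.
f(z) = 1/(-6 − w)^2 = (1/(-6)^2) · (1 − w/(-6))^{−2}.
By the binomial series (1−u)^{−2} = Σ_{n≥0} C(n+1, 1) u^n for |u|<1, with u = w/(-6):
  c_n = C(n+1, 1) / (-6)^(n+2).
  c_0 = 1/(-6)^2 = 1/36.
  c_1 = 2/(-6)^3 = -1/108.
  c_2 = 3/(-6)^4 = 1/432.
  c_3 = 4/(-6)^5 = -1/1944.
The series is valid for |w/d| < 1, i.e. |z − z₀| < |d|.
Radius of convergence: R = |-4 − z₀| = |-6| = 6 (distance from z₀ to the singularity z = -4).

c_0 = 1/36, c_1 = -1/108, c_2 = 1/432, c_3 = -1/1944; R = 6.


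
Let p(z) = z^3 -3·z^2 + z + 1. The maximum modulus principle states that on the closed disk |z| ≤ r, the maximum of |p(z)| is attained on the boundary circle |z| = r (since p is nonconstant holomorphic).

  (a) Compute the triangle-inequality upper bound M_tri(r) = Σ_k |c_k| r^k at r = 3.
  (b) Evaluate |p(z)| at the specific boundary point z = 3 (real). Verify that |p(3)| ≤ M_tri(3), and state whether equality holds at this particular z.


Coefficients: c_0 = 1, c_1 = 1, c_2 = -3, c_3 = 1. Radius r = 3.
Part (a). Triangle bound: M_tri(r) = Σ_k |c_k| r^k
  = |1|·3^0 + |1|·3^1 + |-3|·3^2 + |1|·3^3
  = 1 + 3 + 27 + 27 = 58.
This bounds M(r) := max_{|z|=r} |p(z)| from above; equality holds iff all terms c_k z^k can be made to align in phase at a single z on |z|=r.
Part (b). At z = 3 (real, on the circle |z| = r):
  p(3) = (1)·3^0 + (1)·3^1 + (-3)·3^2 + (1)·3^3 = 4.
  |p(3)| = 4.
Check: |p(3)| = 4 ≤ 58 = M_tri(3). ✓ Equality does not hold at z = 3 (the coefficients have mixed signs, so the terms do not all align in phase there).

M_tri(3) = 58; |p(3)| = 4; equality at z=3: no.


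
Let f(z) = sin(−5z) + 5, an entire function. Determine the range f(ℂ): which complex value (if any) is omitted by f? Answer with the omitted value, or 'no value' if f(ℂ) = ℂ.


Little Picard bounds the complement of f(ℂ) to at most one point.
sin is entire and surjective onto ℂ: for every w ∈ ℂ, sin(ζ) = w has a solution ζ ∈ ℂ (e.g., via the complex inverse arcsin). With ζ = −5z this gives z = ζ/(-5). Then 1·sin(−5z) takes every value in 1·ℂ = ℂ, and adding 5 is a bijection of ℂ. So f is surjective and omits no value. (Note: only on the real line is sin bounded by [−1, 1].)

Omitted value: no value.


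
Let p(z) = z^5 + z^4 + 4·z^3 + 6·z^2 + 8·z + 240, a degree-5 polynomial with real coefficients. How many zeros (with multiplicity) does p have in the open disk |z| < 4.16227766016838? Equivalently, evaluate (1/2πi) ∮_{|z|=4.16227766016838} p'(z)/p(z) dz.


The zeros of p are: -3, (-1 + 3i), (-1 - 3i), (2 + 2i), (2 - 2i).
Their magnitudes are: 3, 3.162, 3.162, 2.828, 2.828.
Zeros with |z| < R = 4.16227766016838: -3, (-1 + 3i), (-1 - 3i), (2 + 2i), (2 - 2i).
Count = 5.
By the argument principle, (1/2πi) ∮_{|z|=R} p'(z)/p(z) dz equals exactly this count.

Number of zeros inside |z| < 4.16227766016838: 5.


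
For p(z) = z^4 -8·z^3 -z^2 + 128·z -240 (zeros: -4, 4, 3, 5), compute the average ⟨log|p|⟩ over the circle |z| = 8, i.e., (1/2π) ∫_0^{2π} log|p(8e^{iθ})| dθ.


Zeros: -4, 3, 4, 5; r = 8.
Inside |z| < r: -4, 3, 4, 5. Outside (|z| ≥ r): ∅.
p(0) = -240, so log|p(0)| = log(240) = 5.4806.
Apply Jensen: I(r) = log|p(0)| + Σ_k log(r/|z_k|), summed over zeros inside |z| < r.
  log(r/|z_k|) for z_k = -4: log(8/4) = 0.6931
  log(r/|z_k|) for z_k = 4: log(8/4) = 0.6931
  log(r/|z_k|) for z_k = 3: log(8/3) = 0.9808
  log(r/|z_k|) for z_k = 5: log(8/5) = 0.4700
Sum over inside zeros: 2.8371.
I(r) = log|p(0)| + (inside sum) = 5.4806 + 2.8371 = 8.3178.
Closed form (all zeros inside, monic): I(r) = n·log(r) = 4·log(8) = 8.3178. ✓

I(r) ≈ 8.3178.


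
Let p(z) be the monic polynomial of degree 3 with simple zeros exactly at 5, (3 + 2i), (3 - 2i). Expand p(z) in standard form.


The polynomial is p(z) = ∏_{α ∈ S} (z − α), where S = {5, (3 + 2i), (3 - 2i)}.
Expanding the product yields: p(z) = z^3 -11·z^2 + 43·z -65.
Note conjugate pairs combine to real quadratics: (z − (3+2i))(z − (3−2i)) = z² − 6z + 13.
The resulting polynomial has degree 3 and real coefficients as required.

p(z) = z^3 -11·z^2 + 43·z -65.


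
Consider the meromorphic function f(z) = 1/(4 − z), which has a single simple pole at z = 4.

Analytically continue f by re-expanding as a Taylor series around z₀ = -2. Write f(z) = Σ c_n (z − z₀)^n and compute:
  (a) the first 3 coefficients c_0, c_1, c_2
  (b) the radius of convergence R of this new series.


Let w = z − z₀, so z = z₀ + w.
Then 4 − z = 4 − (z₀ + w) = (4 − z₀) − w = 6 − w.
f(z) = 1/(6 − w) = (1/(6)) · 1/(1 − w/(6)) = Σ_{n≥0} w^n / (6)^(n+1).
So c_n = 1/(6)^(n+1):
  c_0 = 1/(6)^1 = 1/6.
  c_1 = 1/(6)^2 = 1/36.
  c_2 = 1/(6)^3 = 1/216.
The series is valid for |w/d| < 1, i.e. |z − z₀| < |d|.
Radius of convergence: R = |4 − z₀| = |6| = 6 (distance from z₀ to the singularity z = 4).

c_0 = 1/6, c_1 = 1/36, c_2 = 1/216; R = 6.


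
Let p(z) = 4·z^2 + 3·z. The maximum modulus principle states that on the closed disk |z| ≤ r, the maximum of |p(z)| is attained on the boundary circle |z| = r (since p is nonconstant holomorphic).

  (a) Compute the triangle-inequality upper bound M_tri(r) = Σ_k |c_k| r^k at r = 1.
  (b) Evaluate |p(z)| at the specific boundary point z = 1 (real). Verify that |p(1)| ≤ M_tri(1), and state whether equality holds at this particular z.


Coefficients: c_0 = 0, c_1 = 3, c_2 = 4. Radius r = 1.
Part (a). Triangle bound: M_tri(r) = Σ_k |c_k| r^k
  = |0|·1^0 + |3|·1^1 + |4|·1^2
  = 0 + 3 + 4 = 7.
This bounds M(r) := max_{|z|=r} |p(z)| from above; equality holds iff all terms c_k z^k can be made to align in phase at a single z on |z|=r.
Part (b). At z = 1 (real, on the circle |z| = r):
  p(1) = (0)·1^0 + (3)·1^1 + (4)·1^2 = 7.
  |p(1)| = 7.
Since all nonzero coefficients share the same sign, |p(1)| = 7 = M_tri(1); the triangle bound is attained at z = 1, so in fact M(r) = 7.

M_tri(1) = 7; |p(1)| = 7; equality at z=1: yes.


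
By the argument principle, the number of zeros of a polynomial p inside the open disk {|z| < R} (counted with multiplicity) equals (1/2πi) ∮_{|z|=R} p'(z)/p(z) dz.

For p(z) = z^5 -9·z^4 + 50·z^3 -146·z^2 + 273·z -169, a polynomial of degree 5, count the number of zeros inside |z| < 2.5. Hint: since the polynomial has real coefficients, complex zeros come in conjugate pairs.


The zeros of p are: (2 + 3i), (2 - 3i), (2 + 3i), (2 - 3i), 1.
Their magnitudes are: 3.606, 3.606, 3.606, 3.606, 1.
Zeros with |z| < R = 2.5: 1.
Count = 1.
By the argument principle, (1/2πi) ∮_{|z|=R} p'(z)/p(z) dz equals exactly this count.

Number of zeros inside |z| < 2.5: 1.


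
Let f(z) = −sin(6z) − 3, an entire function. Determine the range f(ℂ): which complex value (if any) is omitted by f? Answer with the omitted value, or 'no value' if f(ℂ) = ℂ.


Little Picard bounds the complement of f(ℂ) to at most one point.
sin is entire and surjective onto ℂ: for every w ∈ ℂ, sin(ζ) = w has a solution ζ ∈ ℂ (e.g., via the complex inverse arcsin). With ζ = 6z this gives z = ζ/(6). Then -1·sin(6z) takes every value in -1·ℂ = ℂ, and adding -3 is a bijection of ℂ. So f is surjective and omits no value. (Note: only on the real line is sin bounded by [−1, 1].)

Omitted value: no value.


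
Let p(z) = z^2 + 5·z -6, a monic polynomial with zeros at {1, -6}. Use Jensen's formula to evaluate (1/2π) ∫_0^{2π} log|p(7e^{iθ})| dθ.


Zeros: -6, 1; r = 7.
Inside |z| < r: -6, 1. Outside (|z| ≥ r): ∅.
p(0) = -6, so log|p(0)| = log(6) = 1.7918.
Apply Jensen: I(r) = log|p(0)| + Σ_k log(r/|z_k|), summed over zeros inside |z| < r.
  log(r/|z_k|) for z_k = 1: log(7/1) = 1.9459
  log(r/|z_k|) for z_k = -6: log(7/6) = 0.1542
Sum over inside zeros: 2.1001.
I(r) = log|p(0)| + (inside sum) = 1.7918 + 2.1001 = 3.8918.
Closed form (all zeros inside, monic): I(r) = n·log(r) = 2·log(7) = 3.8918. ✓

I(r) ≈ 3.8918.


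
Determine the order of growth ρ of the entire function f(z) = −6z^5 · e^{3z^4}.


M(r) = max_{|z|=r} |-6|·|z|^5·|e^{3z^4}| = 6·r^5 · e^{3r^4} (the factors attain their maxima compatibly on |z|=r). Then log M(r) = log 6 + 5·log r + 3r^4, dominated by the last term, so log log M(r) ~ 4·log r. The polynomial factor -6z^5 contributes only a log r term and does not affect the order. ρ = 4.
Therefore ρ = 4.

Order ρ = 4.


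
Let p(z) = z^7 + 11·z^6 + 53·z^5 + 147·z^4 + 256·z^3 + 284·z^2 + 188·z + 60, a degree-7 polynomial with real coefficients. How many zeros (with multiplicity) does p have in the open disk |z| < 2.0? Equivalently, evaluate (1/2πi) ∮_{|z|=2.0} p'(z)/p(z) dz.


The zeros of p are: (-1 + 1i), (-1 - 1i), (-1 + 1i), (-1 - 1i), -3, (-2 + 1i), (-2 - 1i).
Their magnitudes are: 1.414, 1.414, 1.414, 1.414, 3, 2.236, 2.236.
Zeros with |z| < R = 2.0: (-1 + 1i), (-1 - 1i), (-1 + 1i), (-1 - 1i).
Count = 4.
By the argument principle, (1/2πi) ∮_{|z|=R} p'(z)/p(z) dz equals exactly this count.

Number of zeros inside |z| < 2.0: 4.


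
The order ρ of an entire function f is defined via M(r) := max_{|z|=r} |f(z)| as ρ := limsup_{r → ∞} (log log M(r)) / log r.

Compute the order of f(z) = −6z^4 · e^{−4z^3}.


M(r) = max_{|z|=r} |-6|·|z|^4·|e^{−4z^3}| = 6·r^4 · e^{4r^3} (the factors attain their maxima compatibly on |z|=r). Then log M(r) = log 6 + 4·log r + 4r^3, dominated by the last term, so log log M(r) ~ 3·log r. The polynomial factor -6z^4 contributes only a log r term and does not affect the order. ρ = 3.
Therefore ρ = 3.

Order ρ = 3.


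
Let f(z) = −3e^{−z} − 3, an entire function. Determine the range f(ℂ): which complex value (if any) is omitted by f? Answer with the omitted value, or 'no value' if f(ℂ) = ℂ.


Little Picard bounds the complement of f(ℂ) to at most one point.
e^{−z} is never zero on ℂ, so -3·e^{−z} takes every value in ℂ ∖ {0}. Adding -3 shifts the range to ℂ ∖ {-3}. Thus f omits exactly the value -3.

Omitted value: -3.


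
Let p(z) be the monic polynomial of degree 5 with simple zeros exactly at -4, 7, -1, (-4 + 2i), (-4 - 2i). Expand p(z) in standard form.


The polynomial is p(z) = ∏_{α ∈ S} (z − α), where S = {-4, 7, -1, (-4 + 2i), (-4 - 2i)}.
Expanding the product yields: p(z) = z^5 + 6·z^4 -27·z^3 -316·z^2 -844·z -560.
Note conjugate pairs combine to real quadratics: (z − (-4+2i))(z − (-4−2i)) = z² + 8z + 20.
The resulting polynomial has degree 5 and real coefficients as required.

p(z) = z^5 + 6·z^4 -27·z^3 -316·z^2 -844·z -560.


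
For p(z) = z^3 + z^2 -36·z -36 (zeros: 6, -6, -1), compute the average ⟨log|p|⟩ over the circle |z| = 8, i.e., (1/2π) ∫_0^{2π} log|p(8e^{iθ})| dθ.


Zeros: -6, -1, 6; r = 8.
Inside |z| < r: -6, -1, 6. Outside (|z| ≥ r): ∅.
p(0) = -36, so log|p(0)| = log(36) = 3.5835.
Apply Jensen: I(r) = log|p(0)| + Σ_k log(r/|z_k|), summed over zeros inside |z| < r.
  log(r/|z_k|) for z_k = 6: log(8/6) = 0.2877
  log(r/|z_k|) for z_k = -6: log(8/6) = 0.2877
  log(r/|z_k|) for z_k = -1: log(8/1) = 2.0794
Sum over inside zeros: 2.6548.
I(r) = log|p(0)| + (inside sum) = 3.5835 + 2.6548 = 6.2383.
Closed form (all zeros inside, monic): I(r) = n·log(r) = 3·log(8) = 6.2383. ✓

I(r) ≈ 6.2383.


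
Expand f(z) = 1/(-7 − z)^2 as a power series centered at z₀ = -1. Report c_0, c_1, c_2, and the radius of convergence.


Let w = z − z₀, so z = z₀ + w.
Then -7 − z = -7 − (z₀ + w) = (-7 − z₀) − w = -6 − w.
f(z) = 1/(-6 − w)^2 = (1/(-6)^2) · (1 − w/(-6))^{−2}.
By the binomial series (1−u)^{−2} = Σ_{n≥0} C(n+1, 1) u^n for |u|<1, with u = w/(-6):
  c_n = C(n+1, 1) / (-6)^(n+2).
  c_0 = 1/(-6)^2 = 1/36.
  c_1 = 2/(-6)^3 = -1/108.
  c_2 = 3/(-6)^4 = 1/432.
The series is valid for |w/d| < 1, i.e. |z − z₀| < |d|.
Radius of convergence: R = |-7 − z₀| = |-6| = 6 (distance from z₀ to the singularity z = -7).

c_0 = 1/36, c_1 = -1/108, c_2 = 1/432; R = 6.
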